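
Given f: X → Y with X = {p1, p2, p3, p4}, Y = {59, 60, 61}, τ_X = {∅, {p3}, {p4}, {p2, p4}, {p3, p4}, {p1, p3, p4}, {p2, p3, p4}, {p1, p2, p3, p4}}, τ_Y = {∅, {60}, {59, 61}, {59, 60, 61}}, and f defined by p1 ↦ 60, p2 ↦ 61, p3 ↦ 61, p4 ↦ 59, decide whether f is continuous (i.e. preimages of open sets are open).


f is NOT continuous.

Compute f^{-1}(U) for each U ∈ τ_Y:
  U = ∅: f^{-1}(U) = ∅ ∈ τ_X ✓.
  U = {60}: f^{-1}(U) = {p1} ∉ τ_X ✗.
  U = {59, 61}: f^{-1}(U) = {p2, p3, p4} ∈ τ_X ✓.
  U = {59, 60, 61}: f^{-1}(U) = {p1, p2, p3, p4} ∈ τ_X ✓.
Found U = {60} with f^{-1}(U) = {p1} not in τ_X. Therefore f is NOT continuous.


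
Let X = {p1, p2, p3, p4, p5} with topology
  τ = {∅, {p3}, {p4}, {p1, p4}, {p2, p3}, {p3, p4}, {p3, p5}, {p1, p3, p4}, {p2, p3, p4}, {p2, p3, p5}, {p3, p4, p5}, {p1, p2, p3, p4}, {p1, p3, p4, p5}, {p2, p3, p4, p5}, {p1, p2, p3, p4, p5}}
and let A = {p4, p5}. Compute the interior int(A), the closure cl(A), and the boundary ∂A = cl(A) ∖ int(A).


int(A) = {p4}, cl(A) = {p1, p4, p5}, ∂A = {p1, p5}.

Closed sets in (X, τ) are complements of opens:
  closed(X, τ) = {∅, {p1}, {p2}, {p5}, {p1, p2}, {p1, p4}, {p1, p5}, {p2, p5}, {p1, p2, p4}, {p1, p2, p5}, {p1, p4, p5}, {p2, p3, p5}, {p1, p2, p3, p5}, {p1, p2, p4, p5}, {p1, p2, p3, p4, p5}}.
int(A) = ⋃ {U ∈ τ : U ⊆ A}. Opens contained in A: ∅, {p4}.
Taking the union of these: int(A) = {p4}.
cl(A) = ⋂ {C closed : A ⊆ C}. Closed sets containing A: {p1, p4, p5}, {p1, p2, p4, p5}, {p1, p2, p3, p4, p5}.
Intersecting these: cl(A) = {p1, p4, p5}.
∂A = cl(A) ∖ int(A) = {p1, p4, p5} ∖ {p4} = {p1, p5}.


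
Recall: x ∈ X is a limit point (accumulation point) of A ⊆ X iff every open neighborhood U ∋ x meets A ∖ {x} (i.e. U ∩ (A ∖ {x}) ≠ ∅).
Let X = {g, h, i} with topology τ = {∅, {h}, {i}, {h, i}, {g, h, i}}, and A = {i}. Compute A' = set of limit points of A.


A' = {g}

For each x ∈ X, list the open sets U ∈ τ with x ∈ U, then check whether U ∩ (A ∖ {x}) ≠ ∅ for every such U.
  x = g: opens ∋ x are {g, h, i}; each meets A ∖ {g}, so x IS a limit point.
  x = h: open {h} ∋ x has {h} ∩ (A ∖ {h}) = ∅, so x is NOT a limit point.
  x = i: open {i} ∋ x has {i} ∩ (A ∖ {i}) = ∅, so x is NOT a limit point.
Collecting: A' = {g}.


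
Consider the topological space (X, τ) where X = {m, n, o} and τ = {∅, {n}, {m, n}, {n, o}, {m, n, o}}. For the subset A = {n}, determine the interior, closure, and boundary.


int(A) = {n}, cl(A) = {m, n, o}, ∂A = {m, o}.

Closed sets in (X, τ) are complements of opens:
  closed(X, τ) = {∅, {m}, {o}, {m, o}, {m, n, o}}.
int(A) = ⋃ {U ∈ τ : U ⊆ A}. Opens contained in A: ∅, {n}.
Taking the union of these: int(A) = {n}.
cl(A) = ⋂ {C closed : A ⊆ C}. Closed sets containing A: {m, n, o}.
Intersecting these: cl(A) = {m, n, o}.
∂A = cl(A) ∖ int(A) = {m, n, o} ∖ {n} = {m, o}.


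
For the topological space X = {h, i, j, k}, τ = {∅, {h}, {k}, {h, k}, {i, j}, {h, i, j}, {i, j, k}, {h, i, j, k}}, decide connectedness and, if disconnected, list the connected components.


(X, τ) is disconnected; components = [{h}, {k}, {i, j}].

Find clopen sets (U ∈ τ with X ∖ U ∈ τ):
  U = ∅, X ∖ U = {h, i, j, k} — both open, so U is clopen.
  U = {h}, X ∖ U = {i, j, k} — both open, so U is clopen.
  U = {k}, X ∖ U = {h, i, j} — both open, so U is clopen.
  U = {h, k}, X ∖ U = {i, j} — both open, so U is clopen.
  U = {i, j}, X ∖ U = {h, k} — both open, so U is clopen.
  U = {h, i, j}, X ∖ U = {k} — both open, so U is clopen.
  U = {i, j, k}, X ∖ U = {h} — both open, so U is clopen.
  U = {h, i, j, k}, X ∖ U = ∅ — both open, so U is clopen.
Nontrivial clopen(s) exist: e.g. {i, j}. So (X, τ) is disconnected.
Compute connected components by grouping points that agree on all clopens:
  component: {h}
  component: {k}
  component: {i, j}


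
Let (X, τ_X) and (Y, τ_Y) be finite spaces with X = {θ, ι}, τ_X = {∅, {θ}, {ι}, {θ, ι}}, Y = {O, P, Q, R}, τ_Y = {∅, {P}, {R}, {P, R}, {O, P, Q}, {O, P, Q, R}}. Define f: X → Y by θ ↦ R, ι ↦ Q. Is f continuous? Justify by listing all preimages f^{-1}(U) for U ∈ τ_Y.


f IS continuous.

Compute f^{-1}(U) for each U ∈ τ_Y:
  U = ∅: f^{-1}(U) = ∅ ∈ τ_X ✓.
  U = {P}: f^{-1}(U) = ∅ ∈ τ_X ✓.
  U = {R}: f^{-1}(U) = {θ} ∈ τ_X ✓.
  U = {P, R}: f^{-1}(U) = {θ} ∈ τ_X ✓.
  U = {O, P, Q}: f^{-1}(U) = {ι} ∈ τ_X ✓.
  U = {O, P, Q, R}: f^{-1}(U) = {θ, ι} ∈ τ_X ✓.
Every preimage lies in τ_X, so f IS continuous.


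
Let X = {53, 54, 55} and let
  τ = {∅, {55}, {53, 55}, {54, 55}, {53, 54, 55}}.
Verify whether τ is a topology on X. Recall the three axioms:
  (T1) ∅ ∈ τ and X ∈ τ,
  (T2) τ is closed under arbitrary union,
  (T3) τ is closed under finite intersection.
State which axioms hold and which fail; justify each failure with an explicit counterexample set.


τ IS a topology on X.

Axiom (T1): ∅ ∈ τ? Yes; X ∈ τ? Yes.
Axiom (T2/T3): check pairwise unions and intersections of members of τ.
All pairwise intersections and unions checked — each lies in τ. Therefore τ satisfies (T1), (T2), (T3): it IS a topology on X.


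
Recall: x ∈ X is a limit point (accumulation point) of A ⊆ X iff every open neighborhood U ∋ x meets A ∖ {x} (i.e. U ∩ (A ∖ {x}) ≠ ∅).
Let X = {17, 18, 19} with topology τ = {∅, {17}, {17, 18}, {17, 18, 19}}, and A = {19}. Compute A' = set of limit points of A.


A' = ∅

For each x ∈ X, list the open sets U ∈ τ with x ∈ U, then check whether U ∩ (A ∖ {x}) ≠ ∅ for every such U.
  x = 17: open {17} ∋ x has {17} ∩ (A ∖ {17}) = ∅, so x is NOT a limit point.
  x = 18: open {17, 18} ∋ x has {17, 18} ∩ (A ∖ {18}) = ∅, so x is NOT a limit point.
  x = 19: open {17, 18, 19} ∋ x has {17, 18, 19} ∩ (A ∖ {19}) = ∅, so x is NOT a limit point.
Collecting: A' = ∅.


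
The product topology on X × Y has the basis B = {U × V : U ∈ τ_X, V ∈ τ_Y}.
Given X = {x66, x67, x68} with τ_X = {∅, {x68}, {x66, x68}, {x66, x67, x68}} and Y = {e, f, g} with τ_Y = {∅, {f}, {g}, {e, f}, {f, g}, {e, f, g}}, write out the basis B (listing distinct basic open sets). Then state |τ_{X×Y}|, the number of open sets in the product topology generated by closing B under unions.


Basis B = {∅ × ∅, {x68} × {f}, {x68} × {g}, {x66, x68} × {f}, {x66, x68} × {g}, {x68} × {e, f}, {x68} × {f, g}, {x66, x67, x68} × {f}, {x66, x67, x68} × {g}, {x68} × {e, f, g}, {x66, x68} × {e, f}, {x66, x68} × {f, g}, {x66, x68} × {e, f, g}, {x66, x67, x68} × {e, f}, {x66, x67, x68} × {f, g}, {x66, x67, x68} × {e, f, g}}; |τ_{X×Y}| = 40.

Enumerate products U × V with U ∈ τ_X, V ∈ τ_Y (deduplicated):
  ∅ × ∅ = {} (∅)
  {x68} × {f} = {(x68,f)}
  {x68} × {g} = {(x68,g)}
  {x66, x68} × {f} = {(x66,f), (x68,f)}
  {x66, x68} × {g} = {(x66,g), (x68,g)}
  {x68} × {e, f} = {(x68,e), (x68,f)}
  {x68} × {f, g} = {(x68,f), (x68,g)}
  {x66, x67, x68} × {f} = {(x66,f), (x67,f), (x68,f)}
  {x66, x67, x68} × {g} = {(x66,g), (x67,g), (x68,g)}
  {x68} × {e, f, g} = {(x68,e), (x68,f), (x68,g)}
  {x66, x68} × {e, f} = {(x66,e), (x66,f), (x68,e), (x68,f)}
  {x66, x68} × {f, g} = {(x66,f), (x66,g), (x68,f), (x68,g)}
  {x66, x68} × {e, f, g} = {(x66,e), (x66,f), (x66,g), (x68,e), (x68,f), (x68,g)}
  {x66, x67, x68} × {e, f} = {(x66,e), (x66,f), (x67,e), (x67,f), (x68,e), (x68,f)}
  {x66, x67, x68} × {f, g} = {(x66,f), (x66,g), (x67,f), (x67,g), (x68,f), (x68,g)}
  {x66, x67, x68} × {e, f, g} = {(x66,e), (x66,f), (x66,g), (x67,e), (x67,f), (x67,g), (x68,e), (x68,f), (x68,g)}
These 16 distinct sets form the basis B.
Close under arbitrary unions to get τ_{X×Y}; counting gives |τ_{X×Y}| = 40.


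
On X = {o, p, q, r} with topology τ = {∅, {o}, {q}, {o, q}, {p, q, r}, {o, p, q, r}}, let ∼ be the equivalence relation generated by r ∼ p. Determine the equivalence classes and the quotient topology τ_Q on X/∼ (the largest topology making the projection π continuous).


X/∼ = {[o], [p=r], [q]}; |τ_Q| = 6.

Equivalence classes: [o], [p=r], [q].
Quotient map π: X → X/∼ sends o ↦ [o], p ↦ [p=r], q ↦ [q], r ↦ [p=r].
For each subset V ⊆ X/∼, compute π^{-1}(V) ⊆ X and check whether π^{-1}(V) ∈ τ. V is open in τ_Q iff π^{-1}(V) ∈ τ.
  V = {}: π^{-1}(V) = ∅ ∈ τ ✓.
  V = {[o]}: π^{-1}(V) = {o} ∈ τ ✓.
  V = {[p=r]}: π^{-1}(V) = {p, r} ∉ τ ✗.
  V = {[o], [p=r]}: π^{-1}(V) = {o, p, r} ∉ τ ✗.
  V = {[q]}: π^{-1}(V) = {q} ∈ τ ✓.
  V = {[o], [q]}: π^{-1}(V) = {o, q} ∈ τ ✓.
  V = {[p=r], [q]}: π^{-1}(V) = {p, q, r} ∈ τ ✓.
  V = {[o], [p=r], [q]}: π^{-1}(V) = {o, p, q, r} ∈ τ ✓.
Open sets in the quotient: τ_Q = {{}, {[o]}, {[q]}, {[o], [q]}, {[p=r], [q]}, {[o], [p=r], [q]}} (6 elements).


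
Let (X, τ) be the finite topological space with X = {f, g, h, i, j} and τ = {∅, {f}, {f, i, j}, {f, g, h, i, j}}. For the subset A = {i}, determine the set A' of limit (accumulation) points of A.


A' = {g, h, j}

For each x ∈ X, list the open sets U ∈ τ with x ∈ U, then check whether U ∩ (A ∖ {x}) ≠ ∅ for every such U.
  x = f: open {f} ∋ x has {f} ∩ (A ∖ {f}) = ∅, so x is NOT a limit point.
  x = g: opens ∋ x are {f, g, h, i, j}; each meets A ∖ {g}, so x IS a limit point.
  x = h: opens ∋ x are {f, g, h, i, j}; each meets A ∖ {h}, so x IS a limit point.
  x = i: open {f, i, j} ∋ x has {f, i, j} ∩ (A ∖ {i}) = ∅, so x is NOT a limit point.
  x = j: opens ∋ x are {f, i, j}, {f, g, h, i, j}; each meets A ∖ {j}, so x IS a limit point.
Collecting: A' = {g, h, j}.


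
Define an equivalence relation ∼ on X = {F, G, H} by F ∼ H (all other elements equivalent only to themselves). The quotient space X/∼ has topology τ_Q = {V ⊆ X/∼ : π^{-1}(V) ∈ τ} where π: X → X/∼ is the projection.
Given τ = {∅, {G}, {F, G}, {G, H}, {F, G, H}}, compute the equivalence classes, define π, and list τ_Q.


X/∼ = {[F=H], [G]}; |τ_Q| = 3.

Equivalence classes: [F=H], [G].
Quotient map π: X → X/∼ sends F ↦ [F=H], G ↦ [G], H ↦ [F=H].
For each subset V ⊆ X/∼, compute π^{-1}(V) ⊆ X and check whether π^{-1}(V) ∈ τ. V is open in τ_Q iff π^{-1}(V) ∈ τ.
  V = {}: π^{-1}(V) = ∅ ∈ τ ✓.
  V = {[F=H]}: π^{-1}(V) = {F, H} ∉ τ ✗.
  V = {[G]}: π^{-1}(V) = {G} ∈ τ ✓.
  V = {[F=H], [G]}: π^{-1}(V) = {F, G, H} ∈ τ ✓.
Open sets in the quotient: τ_Q = {{}, {[G]}, {[F=H], [G]}} (3 elements).


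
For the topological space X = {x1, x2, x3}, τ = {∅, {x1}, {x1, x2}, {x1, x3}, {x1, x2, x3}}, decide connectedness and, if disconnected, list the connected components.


(X, τ) is connected.

Find clopen sets (U ∈ τ with X ∖ U ∈ τ):
  U = ∅, X ∖ U = {x1, x2, x3} — both open, so U is clopen.
  U = {x1, x2, x3}, X ∖ U = ∅ — both open, so U is clopen.
Only trivial clopens (∅ and X) exist, so (X, τ) is connected.
Compute connected components by grouping points that agree on all clopens:
  component: {x1, x2, x3}


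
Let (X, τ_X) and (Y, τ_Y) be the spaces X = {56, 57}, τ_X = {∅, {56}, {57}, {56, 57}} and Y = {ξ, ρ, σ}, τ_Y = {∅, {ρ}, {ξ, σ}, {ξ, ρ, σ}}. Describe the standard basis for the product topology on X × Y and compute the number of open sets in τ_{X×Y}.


Basis B = {∅ × ∅, {56} × {ρ}, {57} × {ρ}, {56} × {ξ, σ}, {56, 57} × {ρ}, {57} × {ξ, σ}, {56} × {ξ, ρ, σ}, {57} × {ξ, ρ, σ}, {56, 57} × {ξ, σ}, {56, 57} × {ξ, ρ, σ}}; |τ_{X×Y}| = 16.

Enumerate products U × V with U ∈ τ_X, V ∈ τ_Y (deduplicated):
  ∅ × ∅ = {} (∅)
  {56} × {ρ} = {(56,ρ)}
  {57} × {ρ} = {(57,ρ)}
  {56} × {ξ, σ} = {(56,ξ), (56,σ)}
  {56, 57} × {ρ} = {(56,ρ), (57,ρ)}
  {57} × {ξ, σ} = {(57,ξ), (57,σ)}
  {56} × {ξ, ρ, σ} = {(56,ξ), (56,ρ), (56,σ)}
  {57} × {ξ, ρ, σ} = {(57,ξ), (57,ρ), (57,σ)}
  {56, 57} × {ξ, σ} = {(56,ξ), (56,σ), (57,ξ), (57,σ)}
  {56, 57} × {ξ, ρ, σ} = {(56,ξ), (56,ρ), (56,σ), (57,ξ), (57,ρ), (57,σ)}
These 10 distinct sets form the basis B.
Close under arbitrary unions to get τ_{X×Y}; counting gives |τ_{X×Y}| = 16.


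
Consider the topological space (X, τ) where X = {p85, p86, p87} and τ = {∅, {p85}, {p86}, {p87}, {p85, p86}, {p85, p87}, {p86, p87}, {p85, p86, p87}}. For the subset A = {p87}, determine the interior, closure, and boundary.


int(A) = {p87}, cl(A) = {p87}, ∂A = ∅.

Closed sets in (X, τ) are complements of opens:
  closed(X, τ) = {∅, {p85}, {p86}, {p87}, {p85, p86}, {p85, p87}, {p86, p87}, {p85, p86, p87}}.
int(A) = ⋃ {U ∈ τ : U ⊆ A}. Opens contained in A: ∅, {p87}.
Taking the union of these: int(A) = {p87}.
cl(A) = ⋂ {C closed : A ⊆ C}. Closed sets containing A: {p87}, {p85, p87}, {p86, p87}, {p85, p86, p87}.
Intersecting these: cl(A) = {p87}.
∂A = cl(A) ∖ int(A) = {p87} ∖ {p87} = ∅.


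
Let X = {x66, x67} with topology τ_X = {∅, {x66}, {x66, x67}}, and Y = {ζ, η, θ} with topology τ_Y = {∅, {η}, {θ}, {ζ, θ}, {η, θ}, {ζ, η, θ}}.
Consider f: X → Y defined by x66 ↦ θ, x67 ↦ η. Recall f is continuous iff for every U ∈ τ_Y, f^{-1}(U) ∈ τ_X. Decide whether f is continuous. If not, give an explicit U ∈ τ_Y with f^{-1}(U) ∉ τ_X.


f is NOT continuous.

Compute f^{-1}(U) for each U ∈ τ_Y:
  U = ∅: f^{-1}(U) = ∅ ∈ τ_X ✓.
  U = {η}: f^{-1}(U) = {x67} ∉ τ_X ✗.
  U = {θ}: f^{-1}(U) = {x66} ∈ τ_X ✓.
  U = {ζ, θ}: f^{-1}(U) = {x66} ∈ τ_X ✓.
  U = {η, θ}: f^{-1}(U) = {x66, x67} ∈ τ_X ✓.
  U = {ζ, η, θ}: f^{-1}(U) = {x66, x67} ∈ τ_X ✓.
Found U = {η} with f^{-1}(U) = {x67} not in τ_X. Therefore f is NOT continuous.


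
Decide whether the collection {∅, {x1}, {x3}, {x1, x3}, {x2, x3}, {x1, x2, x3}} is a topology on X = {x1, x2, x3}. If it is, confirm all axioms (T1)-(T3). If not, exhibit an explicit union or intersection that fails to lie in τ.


τ IS a topology on X.

Axiom (T1): ∅ ∈ τ? Yes; X ∈ τ? Yes.
Axiom (T2/T3): check pairwise unions and intersections of members of τ.
All pairwise intersections and unions checked — each lies in τ. Therefore τ satisfies (T1), (T2), (T3): it IS a topology on X.


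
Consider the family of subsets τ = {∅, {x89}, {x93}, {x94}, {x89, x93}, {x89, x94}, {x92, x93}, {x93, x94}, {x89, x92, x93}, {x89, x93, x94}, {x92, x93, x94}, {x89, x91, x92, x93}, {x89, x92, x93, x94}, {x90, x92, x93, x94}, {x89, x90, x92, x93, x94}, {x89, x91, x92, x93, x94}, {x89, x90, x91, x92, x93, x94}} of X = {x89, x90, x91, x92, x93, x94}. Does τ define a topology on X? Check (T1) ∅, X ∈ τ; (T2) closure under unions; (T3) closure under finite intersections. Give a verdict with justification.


τ IS a topology on X.

Axiom (T1): ∅ ∈ τ? Yes; X ∈ τ? Yes.
Axiom (T2/T3): check pairwise unions and intersections of members of τ.
All pairwise intersections and unions checked — each lies in τ. Therefore τ satisfies (T1), (T2), (T3): it IS a topology on X.


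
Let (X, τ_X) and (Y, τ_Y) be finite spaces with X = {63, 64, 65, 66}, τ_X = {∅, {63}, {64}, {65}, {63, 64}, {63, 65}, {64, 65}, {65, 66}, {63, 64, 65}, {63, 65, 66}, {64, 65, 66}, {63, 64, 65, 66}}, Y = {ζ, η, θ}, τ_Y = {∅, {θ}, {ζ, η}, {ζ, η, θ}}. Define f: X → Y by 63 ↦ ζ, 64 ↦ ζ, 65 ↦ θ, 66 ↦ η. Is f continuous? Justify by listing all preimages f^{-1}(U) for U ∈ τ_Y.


f is NOT continuous.

Compute f^{-1}(U) for each U ∈ τ_Y:
  U = ∅: f^{-1}(U) = ∅ ∈ τ_X ✓.
  U = {θ}: f^{-1}(U) = {65} ∈ τ_X ✓.
  U = {ζ, η}: f^{-1}(U) = {63, 64, 66} ∉ τ_X ✗.
  U = {ζ, η, θ}: f^{-1}(U) = {63, 64, 65, 66} ∈ τ_X ✓.
Found U = {ζ, η} with f^{-1}(U) = {63, 64, 66} not in τ_X. Therefore f is NOT continuous.


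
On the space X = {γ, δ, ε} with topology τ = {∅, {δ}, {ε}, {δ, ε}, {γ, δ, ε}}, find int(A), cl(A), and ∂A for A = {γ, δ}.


int(A) = {δ}, cl(A) = {γ, δ}, ∂A = {γ}.

Closed sets in (X, τ) are complements of opens:
  closed(X, τ) = {∅, {γ}, {γ, δ}, {γ, ε}, {γ, δ, ε}}.
int(A) = ⋃ {U ∈ τ : U ⊆ A}. Opens contained in A: ∅, {δ}.
Taking the union of these: int(A) = {δ}.
cl(A) = ⋂ {C closed : A ⊆ C}. Closed sets containing A: {γ, δ}, {γ, δ, ε}.
Intersecting these: cl(A) = {γ, δ}.
∂A = cl(A) ∖ int(A) = {γ, δ} ∖ {δ} = {γ}.


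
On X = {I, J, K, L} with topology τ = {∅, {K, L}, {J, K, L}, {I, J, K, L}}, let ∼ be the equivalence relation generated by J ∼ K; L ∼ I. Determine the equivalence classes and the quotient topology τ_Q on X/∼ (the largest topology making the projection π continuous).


X/∼ = {[I=L], [J=K]}; |τ_Q| = 2.

Equivalence classes: [I=L], [J=K].
Quotient map π: X → X/∼ sends I ↦ [I=L], J ↦ [J=K], K ↦ [J=K], L ↦ [I=L].
For each subset V ⊆ X/∼, compute π^{-1}(V) ⊆ X and check whether π^{-1}(V) ∈ τ. V is open in τ_Q iff π^{-1}(V) ∈ τ.
  V = {}: π^{-1}(V) = ∅ ∈ τ ✓.
  V = {[I=L]}: π^{-1}(V) = {I, L} ∉ τ ✗.
  V = {[J=K]}: π^{-1}(V) = {J, K} ∉ τ ✗.
  V = {[I=L], [J=K]}: π^{-1}(V) = {I, J, K, L} ∈ τ ✓.
Open sets in the quotient: τ_Q = {{}, {[I=L], [J=K]}} (2 elements).


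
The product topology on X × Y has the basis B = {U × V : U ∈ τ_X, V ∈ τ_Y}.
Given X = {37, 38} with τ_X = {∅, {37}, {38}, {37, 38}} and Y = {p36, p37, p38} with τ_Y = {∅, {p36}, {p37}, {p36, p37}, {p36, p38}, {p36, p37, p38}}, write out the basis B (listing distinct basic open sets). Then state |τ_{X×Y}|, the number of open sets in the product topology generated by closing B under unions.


Basis B = {∅ × ∅, {37} × {p36}, {37} × {p37}, {38} × {p36}, {38} × {p37}, {37} × {p36, p37}, {37} × {p36, p38}, {37, 38} × {p36}, {37, 38} × {p37}, {38} × {p36, p37}, {38} × {p36, p38}, {37} × {p36, p37, p38}, {38} × {p36, p37, p38}, {37, 38} × {p36, p37}, {37, 38} × {p36, p38}, {37, 38} × {p36, p37, p38}}; |τ_{X×Y}| = 36.

Enumerate products U × V with U ∈ τ_X, V ∈ τ_Y (deduplicated):
  ∅ × ∅ = {} (∅)
  {37} × {p36} = {(37,p36)}
  {37} × {p37} = {(37,p37)}
  {38} × {p36} = {(38,p36)}
  {38} × {p37} = {(38,p37)}
  {37} × {p36, p37} = {(37,p36), (37,p37)}
  {37} × {p36, p38} = {(37,p36), (37,p38)}
  {37, 38} × {p36} = {(37,p36), (38,p36)}
  {37, 38} × {p37} = {(37,p37), (38,p37)}
  {38} × {p36, p37} = {(38,p36), (38,p37)}
  {38} × {p36, p38} = {(38,p36), (38,p38)}
  {37} × {p36, p37, p38} = {(37,p36), (37,p37), (37,p38)}
  {38} × {p36, p37, p38} = {(38,p36), (38,p37), (38,p38)}
  {37, 38} × {p36, p37} = {(37,p36), (37,p37), (38,p36), (38,p37)}
  {37, 38} × {p36, p38} = {(37,p36), (37,p38), (38,p36), (38,p38)}
  {37, 38} × {p36, p37, p38} = {(37,p36), (37,p37), (37,p38), (38,p36), (38,p37), (38,p38)}
These 16 distinct sets form the basis B.
Close under arbitrary unions to get τ_{X×Y}; counting gives |τ_{X×Y}| = 36.


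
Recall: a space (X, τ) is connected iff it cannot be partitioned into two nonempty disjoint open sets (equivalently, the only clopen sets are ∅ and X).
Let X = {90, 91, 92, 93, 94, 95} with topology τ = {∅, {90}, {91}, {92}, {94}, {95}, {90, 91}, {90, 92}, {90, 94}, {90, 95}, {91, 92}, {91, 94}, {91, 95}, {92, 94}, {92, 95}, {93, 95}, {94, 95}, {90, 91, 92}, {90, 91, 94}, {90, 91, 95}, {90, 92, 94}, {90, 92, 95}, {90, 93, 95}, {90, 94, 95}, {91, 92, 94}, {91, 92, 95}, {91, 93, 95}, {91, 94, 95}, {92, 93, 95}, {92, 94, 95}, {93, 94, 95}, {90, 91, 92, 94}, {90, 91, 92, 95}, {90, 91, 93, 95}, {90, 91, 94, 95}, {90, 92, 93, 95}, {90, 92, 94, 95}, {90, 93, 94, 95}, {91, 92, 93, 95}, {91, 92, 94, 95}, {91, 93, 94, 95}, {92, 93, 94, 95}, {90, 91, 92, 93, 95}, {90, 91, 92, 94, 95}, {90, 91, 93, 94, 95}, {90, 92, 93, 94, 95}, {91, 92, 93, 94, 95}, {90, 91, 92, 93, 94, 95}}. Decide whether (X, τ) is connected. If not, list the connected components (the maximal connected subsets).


(X, τ) is disconnected; components = [{90}, {91}, {92}, {94}, {93, 95}].

Find clopen sets (U ∈ τ with X ∖ U ∈ τ):
  U = ∅, X ∖ U = {90, 91, 92, 93, 94, 95} — both open, so U is clopen.
  U = {90}, X ∖ U = {91, 92, 93, 94, 95} — both open, so U is clopen.
  U = {91}, X ∖ U = {90, 92, 93, 94, 95} — both open, so U is clopen.
  U = {92}, X ∖ U = {90, 91, 93, 94, 95} — both open, so U is clopen.
  U = {94}, X ∖ U = {90, 91, 92, 93, 95} — both open, so U is clopen.
  U = {90, 91}, X ∖ U = {92, 93, 94, 95} — both open, so U is clopen.
  U = {90, 92}, X ∖ U = {91, 93, 94, 95} — both open, so U is clopen.
  U = {90, 94}, X ∖ U = {91, 92, 93, 95} — both open, so U is clopen.
  U = {91, 92}, X ∖ U = {90, 93, 94, 95} — both open, so U is clopen.
  U = {91, 94}, X ∖ U = {90, 92, 93, 95} — both open, so U is clopen.
  U = {92, 94}, X ∖ U = {90, 91, 93, 95} — both open, so U is clopen.
  U = {93, 95}, X ∖ U = {90, 91, 92, 94} — both open, so U is clopen.
  U = {90, 91, 92}, X ∖ U = {93, 94, 95} — both open, so U is clopen.
  U = {90, 91, 94}, X ∖ U = {92, 93, 95} — both open, so U is clopen.
  U = {90, 92, 94}, X ∖ U = {91, 93, 95} — both open, so U is clopen.
  U = {90, 93, 95}, X ∖ U = {91, 92, 94} — both open, so U is clopen.
  U = {91, 92, 94}, X ∖ U = {90, 93, 95} — both open, so U is clopen.
  U = {91, 93, 95}, X ∖ U = {90, 92, 94} — both open, so U is clopen.
  U = {92, 93, 95}, X ∖ U = {90, 91, 94} — both open, so U is clopen.
  U = {93, 94, 95}, X ∖ U = {90, 91, 92} — both open, so U is clopen.
  U = {90, 91, 92, 94}, X ∖ U = {93, 95} — both open, so U is clopen.
  U = {90, 91, 93, 95}, X ∖ U = {92, 94} — both open, so U is clopen.
  U = {90, 92, 93, 95}, X ∖ U = {91, 94} — both open, so U is clopen.
  U = {90, 93, 94, 95}, X ∖ U = {91, 92} — both open, so U is clopen.
  U = {91, 92, 93, 95}, X ∖ U = {90, 94} — both open, so U is clopen.
  U = {91, 93, 94, 95}, X ∖ U = {90, 92} — both open, so U is clopen.
  U = {92, 93, 94, 95}, X ∖ U = {90, 91} — both open, so U is clopen.
  U = {90, 91, 92, 93, 95}, X ∖ U = {94} — both open, so U is clopen.
  U = {90, 91, 93, 94, 95}, X ∖ U = {92} — both open, so U is clopen.
  U = {90, 92, 93, 94, 95}, X ∖ U = {91} — both open, so U is clopen.
  U = {91, 92, 93, 94, 95}, X ∖ U = {90} — both open, so U is clopen.
  U = {90, 91, 92, 93, 94, 95}, X ∖ U = ∅ — both open, so U is clopen.
Nontrivial clopen(s) exist: e.g. {91}. So (X, τ) is disconnected.
Compute connected components by grouping points that agree on all clopens:
  component: {90}
  component: {91}
  component: {92}
  component: {94}
  component: {93, 95}


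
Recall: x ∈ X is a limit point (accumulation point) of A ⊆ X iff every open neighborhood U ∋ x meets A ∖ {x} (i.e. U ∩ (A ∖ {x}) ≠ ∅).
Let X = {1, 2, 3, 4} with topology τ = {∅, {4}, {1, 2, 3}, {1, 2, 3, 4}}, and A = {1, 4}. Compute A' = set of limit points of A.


A' = {2, 3}

For each x ∈ X, list the open sets U ∈ τ with x ∈ U, then check whether U ∩ (A ∖ {x}) ≠ ∅ for every such U.
  x = 1: open {1, 2, 3} ∋ x has {1, 2, 3} ∩ (A ∖ {1}) = ∅, so x is NOT a limit point.
  x = 2: opens ∋ x are {1, 2, 3}, {1, 2, 3, 4}; each meets A ∖ {2}, so x IS a limit point.
  x = 3: opens ∋ x are {1, 2, 3}, {1, 2, 3, 4}; each meets A ∖ {3}, so x IS a limit point.
  x = 4: open {4} ∋ x has {4} ∩ (A ∖ {4}) = ∅, so x is NOT a limit point.
Collecting: A' = {2, 3}.


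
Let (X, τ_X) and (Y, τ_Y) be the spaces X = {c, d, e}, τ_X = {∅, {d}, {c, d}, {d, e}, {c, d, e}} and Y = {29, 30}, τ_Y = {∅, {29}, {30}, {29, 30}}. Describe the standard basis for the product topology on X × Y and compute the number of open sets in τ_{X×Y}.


Basis B = {∅ × ∅, {d} × {29}, {d} × {30}, {c, d} × {29}, {c, d} × {30}, {d} × {29, 30}, {d, e} × {29}, {d, e} × {30}, {c, d, e} × {29}, {c, d, e} × {30}, {c, d} × {29, 30}, {d, e} × {29, 30}, {c, d, e} × {29, 30}}; |τ_{X×Y}| = 25.

Enumerate products U × V with U ∈ τ_X, V ∈ τ_Y (deduplicated):
  ∅ × ∅ = {} (∅)
  {d} × {29} = {(d,29)}
  {d} × {30} = {(d,30)}
  {c, d} × {29} = {(c,29), (d,29)}
  {c, d} × {30} = {(c,30), (d,30)}
  {d} × {29, 30} = {(d,29), (d,30)}
  {d, e} × {29} = {(d,29), (e,29)}
  {d, e} × {30} = {(d,30), (e,30)}
  {c, d, e} × {29} = {(c,29), (d,29), (e,29)}
  {c, d, e} × {30} = {(c,30), (d,30), (e,30)}
  {c, d} × {29, 30} = {(c,29), (c,30), (d,29), (d,30)}
  {d, e} × {29, 30} = {(d,29), (d,30), (e,29), (e,30)}
  {c, d, e} × {29, 30} = {(c,29), (c,30), (d,29), (d,30), (e,29), (e,30)}
These 13 distinct sets form the basis B.
Close under arbitrary unions to get τ_{X×Y}; counting gives |τ_{X×Y}| = 25.


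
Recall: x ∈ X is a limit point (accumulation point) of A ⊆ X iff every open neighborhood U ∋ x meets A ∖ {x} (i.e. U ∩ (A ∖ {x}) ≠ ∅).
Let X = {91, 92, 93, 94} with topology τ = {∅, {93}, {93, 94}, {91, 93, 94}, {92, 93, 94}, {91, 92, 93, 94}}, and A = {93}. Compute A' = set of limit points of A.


A' = {91, 92, 94}

For each x ∈ X, list the open sets U ∈ τ with x ∈ U, then check whether U ∩ (A ∖ {x}) ≠ ∅ for every such U.
  x = 91: opens ∋ x are {91, 93, 94}, {91, 92, 93, 94}; each meets A ∖ {91}, so x IS a limit point.
  x = 92: opens ∋ x are {92, 93, 94}, {91, 92, 93, 94}; each meets A ∖ {92}, so x IS a limit point.
  x = 93: open {93} ∋ x has {93} ∩ (A ∖ {93}) = ∅, so x is NOT a limit point.
  x = 94: opens ∋ x are {93, 94}, {91, 93, 94}, {92, 93, 94}, {91, 92, 93, 94}; each meets A ∖ {94}, so x IS a limit point.
Collecting: A' = {91, 92, 94}.


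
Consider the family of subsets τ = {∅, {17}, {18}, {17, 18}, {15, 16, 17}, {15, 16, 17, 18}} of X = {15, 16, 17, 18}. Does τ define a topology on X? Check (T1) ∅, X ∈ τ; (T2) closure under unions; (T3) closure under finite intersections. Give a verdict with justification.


τ IS a topology on X.

Axiom (T1): ∅ ∈ τ? Yes; X ∈ τ? Yes.
Axiom (T2/T3): check pairwise unions and intersections of members of τ.
All pairwise intersections and unions checked — each lies in τ. Therefore τ satisfies (T1), (T2), (T3): it IS a topology on X.


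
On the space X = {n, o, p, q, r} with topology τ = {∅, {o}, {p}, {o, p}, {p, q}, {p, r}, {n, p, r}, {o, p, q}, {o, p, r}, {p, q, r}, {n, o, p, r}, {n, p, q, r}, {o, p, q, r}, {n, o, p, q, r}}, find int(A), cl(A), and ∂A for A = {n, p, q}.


int(A) = {p, q}, cl(A) = {n, p, q, r}, ∂A = {n, r}.

Closed sets in (X, τ) are complements of opens:
  closed(X, τ) = {∅, {n}, {o}, {q}, {n, o}, {n, q}, {n, r}, {o, q}, {n, o, q}, {n, o, r}, {n, q, r}, {n, o, q, r}, {n, p, q, r}, {n, o, p, q, r}}.
int(A) = ⋃ {U ∈ τ : U ⊆ A}. Opens contained in A: ∅, {p}, {p, q}.
Taking the union of these: int(A) = {p, q}.
cl(A) = ⋂ {C closed : A ⊆ C}. Closed sets containing A: {n, p, q, r}, {n, o, p, q, r}.
Intersecting these: cl(A) = {n, p, q, r}.
∂A = cl(A) ∖ int(A) = {n, p, q, r} ∖ {p, q} = {n, r}.


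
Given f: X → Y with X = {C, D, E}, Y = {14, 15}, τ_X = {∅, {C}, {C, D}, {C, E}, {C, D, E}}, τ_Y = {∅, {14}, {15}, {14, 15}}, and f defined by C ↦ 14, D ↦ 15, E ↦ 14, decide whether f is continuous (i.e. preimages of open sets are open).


f is NOT continuous.

Compute f^{-1}(U) for each U ∈ τ_Y:
  U = ∅: f^{-1}(U) = ∅ ∈ τ_X ✓.
  U = {14}: f^{-1}(U) = {C, E} ∈ τ_X ✓.
  U = {15}: f^{-1}(U) = {D} ∉ τ_X ✗.
  U = {14, 15}: f^{-1}(U) = {C, D, E} ∈ τ_X ✓.
Found U = {15} with f^{-1}(U) = {D} not in τ_X. Therefore f is NOT continuous.


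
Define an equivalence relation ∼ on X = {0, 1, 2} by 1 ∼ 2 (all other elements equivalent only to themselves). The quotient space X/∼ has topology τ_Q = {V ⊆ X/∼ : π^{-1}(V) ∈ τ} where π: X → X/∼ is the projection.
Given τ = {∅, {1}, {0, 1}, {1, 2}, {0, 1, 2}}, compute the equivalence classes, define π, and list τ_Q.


X/∼ = {[0], [1=2]}; |τ_Q| = 3.

Equivalence classes: [0], [1=2].
Quotient map π: X → X/∼ sends 0 ↦ [0], 1 ↦ [1=2], 2 ↦ [1=2].
For each subset V ⊆ X/∼, compute π^{-1}(V) ⊆ X and check whether π^{-1}(V) ∈ τ. V is open in τ_Q iff π^{-1}(V) ∈ τ.
  V = {}: π^{-1}(V) = ∅ ∈ τ ✓.
  V = {[0]}: π^{-1}(V) = {0} ∉ τ ✗.
  V = {[1=2]}: π^{-1}(V) = {1, 2} ∈ τ ✓.
  V = {[0], [1=2]}: π^{-1}(V) = {0, 1, 2} ∈ τ ✓.
Open sets in the quotient: τ_Q = {{}, {[1=2]}, {[0], [1=2]}} (3 elements).


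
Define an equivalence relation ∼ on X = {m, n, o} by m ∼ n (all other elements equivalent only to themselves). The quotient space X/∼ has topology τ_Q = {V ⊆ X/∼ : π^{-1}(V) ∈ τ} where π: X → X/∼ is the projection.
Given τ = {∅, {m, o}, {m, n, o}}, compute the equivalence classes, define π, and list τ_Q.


X/∼ = {[m=n], [o]}; |τ_Q| = 2.

Equivalence classes: [m=n], [o].
Quotient map π: X → X/∼ sends m ↦ [m=n], n ↦ [m=n], o ↦ [o].
For each subset V ⊆ X/∼, compute π^{-1}(V) ⊆ X and check whether π^{-1}(V) ∈ τ. V is open in τ_Q iff π^{-1}(V) ∈ τ.
  V = {}: π^{-1}(V) = ∅ ∈ τ ✓.
  V = {[m=n]}: π^{-1}(V) = {m, n} ∉ τ ✗.
  V = {[o]}: π^{-1}(V) = {o} ∉ τ ✗.
  V = {[m=n], [o]}: π^{-1}(V) = {m, n, o} ∈ τ ✓.
Open sets in the quotient: τ_Q = {{}, {[m=n], [o]}} (2 elements).


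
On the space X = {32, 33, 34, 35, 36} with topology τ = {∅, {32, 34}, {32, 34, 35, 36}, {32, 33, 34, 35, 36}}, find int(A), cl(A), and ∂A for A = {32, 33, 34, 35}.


int(A) = {32, 34}, cl(A) = {32, 33, 34, 35, 36}, ∂A = {33, 35, 36}.

Closed sets in (X, τ) are complements of opens:
  closed(X, τ) = {∅, {33}, {33, 35, 36}, {32, 33, 34, 35, 36}}.
int(A) = ⋃ {U ∈ τ : U ⊆ A}. Opens contained in A: ∅, {32, 34}.
Taking the union of these: int(A) = {32, 34}.
cl(A) = ⋂ {C closed : A ⊆ C}. Closed sets containing A: {32, 33, 34, 35, 36}.
Intersecting these: cl(A) = {32, 33, 34, 35, 36}.
∂A = cl(A) ∖ int(A) = {32, 33, 34, 35, 36} ∖ {32, 34} = {33, 35, 36}.


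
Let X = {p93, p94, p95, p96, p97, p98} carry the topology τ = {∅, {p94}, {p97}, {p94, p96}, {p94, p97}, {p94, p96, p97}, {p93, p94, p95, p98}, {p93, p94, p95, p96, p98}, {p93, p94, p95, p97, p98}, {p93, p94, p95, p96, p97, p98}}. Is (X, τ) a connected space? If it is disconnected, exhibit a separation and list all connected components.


(X, τ) is disconnected; components = [{p97}, {p93, p94, p95, p96, p98}].

Find clopen sets (U ∈ τ with X ∖ U ∈ τ):
  U = ∅, X ∖ U = {p93, p94, p95, p96, p97, p98} — both open, so U is clopen.
  U = {p97}, X ∖ U = {p93, p94, p95, p96, p98} — both open, so U is clopen.
  U = {p93, p94, p95, p96, p98}, X ∖ U = {p97} — both open, so U is clopen.
  U = {p93, p94, p95, p96, p97, p98}, X ∖ U = ∅ — both open, so U is clopen.
Nontrivial clopen(s) exist: e.g. {p93, p94, p95, p96, p98}. So (X, τ) is disconnected.
Compute connected components by grouping points that agree on all clopens:
  component: {p97}
  component: {p93, p94, p95, p96, p98}


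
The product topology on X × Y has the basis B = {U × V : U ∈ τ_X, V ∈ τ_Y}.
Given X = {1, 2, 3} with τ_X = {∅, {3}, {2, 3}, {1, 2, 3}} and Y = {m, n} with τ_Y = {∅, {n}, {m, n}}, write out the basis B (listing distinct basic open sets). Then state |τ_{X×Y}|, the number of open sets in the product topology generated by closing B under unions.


Basis B = {∅ × ∅, {3} × {n}, {2, 3} × {n}, {3} × {m, n}, {1, 2, 3} × {n}, {2, 3} × {m, n}, {1, 2, 3} × {m, n}}; |τ_{X×Y}| = 10.

Enumerate products U × V with U ∈ τ_X, V ∈ τ_Y (deduplicated):
  ∅ × ∅ = {} (∅)
  {3} × {n} = {(3,n)}
  {2, 3} × {n} = {(2,n), (3,n)}
  {3} × {m, n} = {(3,m), (3,n)}
  {1, 2, 3} × {n} = {(1,n), (2,n), (3,n)}
  {2, 3} × {m, n} = {(2,m), (2,n), (3,m), (3,n)}
  {1, 2, 3} × {m, n} = {(1,m), (1,n), (2,m), (2,n), (3,m), (3,n)}
These 7 distinct sets form the basis B.
Close under arbitrary unions to get τ_{X×Y}; counting gives |τ_{X×Y}| = 10.


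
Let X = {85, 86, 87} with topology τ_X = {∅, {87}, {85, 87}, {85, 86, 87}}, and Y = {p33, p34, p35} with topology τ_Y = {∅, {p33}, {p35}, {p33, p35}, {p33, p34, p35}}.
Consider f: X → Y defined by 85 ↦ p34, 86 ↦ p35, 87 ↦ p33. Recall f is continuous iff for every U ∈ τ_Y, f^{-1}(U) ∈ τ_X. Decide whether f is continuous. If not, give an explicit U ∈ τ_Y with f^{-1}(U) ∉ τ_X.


f is NOT continuous.

Compute f^{-1}(U) for each U ∈ τ_Y:
  U = ∅: f^{-1}(U) = ∅ ∈ τ_X ✓.
  U = {p33}: f^{-1}(U) = {87} ∈ τ_X ✓.
  U = {p35}: f^{-1}(U) = {86} ∉ τ_X ✗.
  U = {p33, p35}: f^{-1}(U) = {86, 87} ∉ τ_X ✗.
  U = {p33, p34, p35}: f^{-1}(U) = {85, 86, 87} ∈ τ_X ✓.
Found U = {p35} with f^{-1}(U) = {86} not in τ_X. Therefore f is NOT continuous.


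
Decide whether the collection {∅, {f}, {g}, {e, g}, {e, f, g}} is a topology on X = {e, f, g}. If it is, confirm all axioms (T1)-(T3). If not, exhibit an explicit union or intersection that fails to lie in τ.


τ is NOT a topology on X.

Axiom (T1): ∅ ∈ τ? Yes; X ∈ τ? Yes.
Axiom (T2/T3): check pairwise unions and intersections of members of τ.
Counterexample for (T2): {f} ∪ {g} = {f, g} ∉ τ. Therefore τ is NOT a topology.


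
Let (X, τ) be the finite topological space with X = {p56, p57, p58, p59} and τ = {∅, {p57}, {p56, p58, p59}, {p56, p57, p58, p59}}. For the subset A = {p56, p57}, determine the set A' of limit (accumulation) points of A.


A' = {p58, p59}

For each x ∈ X, list the open sets U ∈ τ with x ∈ U, then check whether U ∩ (A ∖ {x}) ≠ ∅ for every such U.
  x = p56: open {p56, p58, p59} ∋ x has {p56, p58, p59} ∩ (A ∖ {p56}) = ∅, so x is NOT a limit point.
  x = p57: open {p57} ∋ x has {p57} ∩ (A ∖ {p57}) = ∅, so x is NOT a limit point.
  x = p58: opens ∋ x are {p56, p58, p59}, {p56, p57, p58, p59}; each meets A ∖ {p58}, so x IS a limit point.
  x = p59: opens ∋ x are {p56, p58, p59}, {p56, p57, p58, p59}; each meets A ∖ {p59}, so x IS a limit point.
Collecting: A' = {p58, p59}.


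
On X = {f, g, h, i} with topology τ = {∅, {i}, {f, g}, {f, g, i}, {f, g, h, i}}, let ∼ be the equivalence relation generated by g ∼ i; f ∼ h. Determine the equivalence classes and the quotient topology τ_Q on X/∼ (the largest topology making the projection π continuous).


X/∼ = {[f=h], [g=i]}; |τ_Q| = 2.

Equivalence classes: [f=h], [g=i].
Quotient map π: X → X/∼ sends f ↦ [f=h], g ↦ [g=i], h ↦ [f=h], i ↦ [g=i].
For each subset V ⊆ X/∼, compute π^{-1}(V) ⊆ X and check whether π^{-1}(V) ∈ τ. V is open in τ_Q iff π^{-1}(V) ∈ τ.
  V = {}: π^{-1}(V) = ∅ ∈ τ ✓.
  V = {[f=h]}: π^{-1}(V) = {f, h} ∉ τ ✗.
  V = {[g=i]}: π^{-1}(V) = {g, i} ∉ τ ✗.
  V = {[f=h], [g=i]}: π^{-1}(V) = {f, g, h, i} ∈ τ ✓.
Open sets in the quotient: τ_Q = {{}, {[f=h], [g=i]}} (2 elements).


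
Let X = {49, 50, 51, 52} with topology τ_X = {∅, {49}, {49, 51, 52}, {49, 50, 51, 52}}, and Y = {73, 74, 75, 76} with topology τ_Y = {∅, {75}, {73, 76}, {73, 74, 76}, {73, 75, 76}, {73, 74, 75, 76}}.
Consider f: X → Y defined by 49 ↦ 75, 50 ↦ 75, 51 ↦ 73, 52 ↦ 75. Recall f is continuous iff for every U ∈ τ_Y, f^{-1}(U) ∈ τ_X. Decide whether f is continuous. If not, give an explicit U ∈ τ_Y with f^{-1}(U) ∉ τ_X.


f is NOT continuous.

Compute f^{-1}(U) for each U ∈ τ_Y:
  U = ∅: f^{-1}(U) = ∅ ∈ τ_X ✓.
  U = {75}: f^{-1}(U) = {49, 50, 52} ∉ τ_X ✗.
  U = {73, 76}: f^{-1}(U) = {51} ∉ τ_X ✗.
  U = {73, 74, 76}: f^{-1}(U) = {51} ∉ τ_X ✗.
  U = {73, 75, 76}: f^{-1}(U) = {49, 50, 51, 52} ∈ τ_X ✓.
  U = {73, 74, 75, 76}: f^{-1}(U) = {49, 50, 51, 52} ∈ τ_X ✓.
Found U = {75} with f^{-1}(U) = {49, 50, 52} not in τ_X. Therefore f is NOT continuous.


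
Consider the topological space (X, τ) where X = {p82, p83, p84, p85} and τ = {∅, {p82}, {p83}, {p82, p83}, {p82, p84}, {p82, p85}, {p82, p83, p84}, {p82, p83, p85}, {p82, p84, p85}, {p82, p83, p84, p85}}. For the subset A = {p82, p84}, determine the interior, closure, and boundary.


int(A) = {p82, p84}, cl(A) = {p82, p84, p85}, ∂A = {p85}.

Closed sets in (X, τ) are complements of opens:
  closed(X, τ) = {∅, {p83}, {p84}, {p85}, {p83, p84}, {p83, p85}, {p84, p85}, {p82, p84, p85}, {p83, p84, p85}, {p82, p83, p84, p85}}.
int(A) = ⋃ {U ∈ τ : U ⊆ A}. Opens contained in A: ∅, {p82}, {p82, p84}.
Taking the union of these: int(A) = {p82, p84}.
cl(A) = ⋂ {C closed : A ⊆ C}. Closed sets containing A: {p82, p84, p85}, {p82, p83, p84, p85}.
Intersecting these: cl(A) = {p82, p84, p85}.
∂A = cl(A) ∖ int(A) = {p82, p84, p85} ∖ {p82, p84} = {p85}.


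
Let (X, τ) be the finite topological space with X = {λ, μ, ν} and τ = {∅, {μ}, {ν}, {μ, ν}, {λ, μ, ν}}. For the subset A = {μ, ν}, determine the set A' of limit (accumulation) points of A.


A' = {λ}

For each x ∈ X, list the open sets U ∈ τ with x ∈ U, then check whether U ∩ (A ∖ {x}) ≠ ∅ for every such U.
  x = λ: opens ∋ x are {λ, μ, ν}; each meets A ∖ {λ}, so x IS a limit point.
  x = μ: open {μ} ∋ x has {μ} ∩ (A ∖ {μ}) = ∅, so x is NOT a limit point.
  x = ν: open {ν} ∋ x has {ν} ∩ (A ∖ {ν}) = ∅, so x is NOT a limit point.
Collecting: A' = {λ}.


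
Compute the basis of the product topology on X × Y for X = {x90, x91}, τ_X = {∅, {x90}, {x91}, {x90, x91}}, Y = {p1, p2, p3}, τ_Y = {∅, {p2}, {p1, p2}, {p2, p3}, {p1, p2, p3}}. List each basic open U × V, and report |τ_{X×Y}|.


Basis B = {∅ × ∅, {x90} × {p2}, {x91} × {p2}, {x90} × {p1, p2}, {x90} × {p2, p3}, {x90, x91} × {p2}, {x91} × {p1, p2}, {x91} × {p2, p3}, {x90} × {p1, p2, p3}, {x91} × {p1, p2, p3}, {x90, x91} × {p1, p2}, {x90, x91} × {p2, p3}, {x90, x91} × {p1, p2, p3}}; |τ_{X×Y}| = 25.

Enumerate products U × V with U ∈ τ_X, V ∈ τ_Y (deduplicated):
  ∅ × ∅ = {} (∅)
  {x90} × {p2} = {(x90,p2)}
  {x91} × {p2} = {(x91,p2)}
  {x90} × {p1, p2} = {(x90,p1), (x90,p2)}
  {x90} × {p2, p3} = {(x90,p2), (x90,p3)}
  {x90, x91} × {p2} = {(x90,p2), (x91,p2)}
  {x91} × {p1, p2} = {(x91,p1), (x91,p2)}
  {x91} × {p2, p3} = {(x91,p2), (x91,p3)}
  {x90} × {p1, p2, p3} = {(x90,p1), (x90,p2), (x90,p3)}
  {x91} × {p1, p2, p3} = {(x91,p1), (x91,p2), (x91,p3)}
  {x90, x91} × {p1, p2} = {(x90,p1), (x90,p2), (x91,p1), (x91,p2)}
  {x90, x91} × {p2, p3} = {(x90,p2), (x90,p3), (x91,p2), (x91,p3)}
  {x90, x91} × {p1, p2, p3} = {(x90,p1), (x90,p2), (x90,p3), (x91,p1), (x91,p2), (x91,p3)}
These 13 distinct sets form the basis B.
Close under arbitrary unions to get τ_{X×Y}; counting gives |τ_{X×Y}| = 25.


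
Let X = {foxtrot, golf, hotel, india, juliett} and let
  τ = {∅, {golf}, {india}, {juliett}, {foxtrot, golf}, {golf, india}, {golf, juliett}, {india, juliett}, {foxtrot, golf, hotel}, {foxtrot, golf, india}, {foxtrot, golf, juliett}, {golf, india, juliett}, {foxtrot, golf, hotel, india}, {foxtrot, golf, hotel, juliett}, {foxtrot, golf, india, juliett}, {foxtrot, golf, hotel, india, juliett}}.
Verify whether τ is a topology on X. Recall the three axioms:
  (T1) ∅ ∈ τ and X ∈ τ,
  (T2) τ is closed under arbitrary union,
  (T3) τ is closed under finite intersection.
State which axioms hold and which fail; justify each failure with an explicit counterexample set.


τ IS a topology on X.

Axiom (T1): ∅ ∈ τ? Yes; X ∈ τ? Yes.
Axiom (T2/T3): check pairwise unions and intersections of members of τ.
All pairwise intersections and unions checked — each lies in τ. Therefore τ satisfies (T1), (T2), (T3): it IS a topology on X.


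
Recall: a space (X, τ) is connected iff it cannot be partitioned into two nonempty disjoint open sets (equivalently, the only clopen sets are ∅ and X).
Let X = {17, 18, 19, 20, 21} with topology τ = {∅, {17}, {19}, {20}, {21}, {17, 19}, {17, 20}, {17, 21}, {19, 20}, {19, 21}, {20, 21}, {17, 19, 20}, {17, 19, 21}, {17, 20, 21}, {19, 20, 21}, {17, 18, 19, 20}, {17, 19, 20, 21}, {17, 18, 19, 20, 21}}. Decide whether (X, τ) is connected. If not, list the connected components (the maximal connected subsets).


(X, τ) is disconnected; components = [{21}, {17, 18, 19, 20}].

Find clopen sets (U ∈ τ with X ∖ U ∈ τ):
  U = ∅, X ∖ U = {17, 18, 19, 20, 21} — both open, so U is clopen.
  U = {21}, X ∖ U = {17, 18, 19, 20} — both open, so U is clopen.
  U = {17, 18, 19, 20}, X ∖ U = {21} — both open, so U is clopen.
  U = {17, 18, 19, 20, 21}, X ∖ U = ∅ — both open, so U is clopen.
Nontrivial clopen(s) exist: e.g. {21}. So (X, τ) is disconnected.
Compute connected components by grouping points that agree on all clopens:
  component: {21}
  component: {17, 18, 19, 20}
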